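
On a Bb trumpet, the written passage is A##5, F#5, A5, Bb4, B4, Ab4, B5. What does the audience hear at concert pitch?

G##5 E5 G5 Ab4 A4 Gb4 A5

Written C4 on the Bb trumpet sounds as Bb3, a major second lower; apply that shift to every note.
A##5 to G##5
F#5 to E5
A5 to G5
Bb4 to Ab4
B4 to A4
Ab4 to Gb4
B5 to A5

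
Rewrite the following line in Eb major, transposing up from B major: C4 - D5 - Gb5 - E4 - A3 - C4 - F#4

From B up to Eb is a diminished fourth; apply that to each pitch.
C4 gives Fb4
D5 gives Gb5
Gb5 gives Cbb6
E4 gives Ab4
A3 gives Db4
C4 gives Fb4
F#4 gives Bb4

Fb4 Gb5 Cbb6 Ab4 Db4 Fb4 Bb4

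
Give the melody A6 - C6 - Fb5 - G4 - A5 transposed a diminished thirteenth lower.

C##5 E#4 A3 B#2 C##4

A diminished thirteenth down from A6 gives C##5.
C6 down a diminished thirteenth is E#4.
A diminished thirteenth down from Fb5 gives A3.
G4 down a diminished thirteenth is B#2.
A5: a thirteenth down reaches C, and 19 semitones makes it C##4.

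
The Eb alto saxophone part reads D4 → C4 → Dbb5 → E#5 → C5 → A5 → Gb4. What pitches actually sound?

F3 Eb3 Fbb4 G#4 Eb4 C5 Bbb3

The Eb alto saxophone sounds a major sixth below written, so transpose each written note down a major sixth.
D4 becomes F3
C4 becomes Eb3
Dbb5 becomes Fbb4
E#5 becomes G#4
C5 becomes Eb4
A5 becomes C5
Gb4 becomes Bbb3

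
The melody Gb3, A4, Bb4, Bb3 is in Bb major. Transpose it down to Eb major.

Cb3 D4 Eb4 Eb3

From Bb down to Eb is a perfect fifth; apply that to each pitch.
Gb3 -> Cb3
A4 -> D4
Bb4 -> Eb4
Bb3 -> Eb3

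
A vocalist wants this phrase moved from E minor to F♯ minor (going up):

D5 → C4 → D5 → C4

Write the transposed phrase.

E5 D4 E5 D4

From E up to F♯ is a major second; apply that to each pitch.
D5 gives E5
C4 gives D4
D5 gives E5
C4 gives D4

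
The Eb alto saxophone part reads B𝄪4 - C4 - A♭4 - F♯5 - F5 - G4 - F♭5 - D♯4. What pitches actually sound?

D##4 Eb3 Cb4 A4 Ab4 Bb3 Abb4 F#3

Written C4 on the Eb alto saxophone sounds as Eb3, a major sixth lower; apply that shift to every note.
B##4 gives D##4
C4 gives Eb3
Ab4 gives Cb4
F#5 gives A4
F5 gives Ab4
G4 gives Bb3
Fb5 gives Abb4
D#4 gives F#3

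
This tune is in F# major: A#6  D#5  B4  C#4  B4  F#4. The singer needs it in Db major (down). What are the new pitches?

F6 Bb4 Gb4 Ab3 Gb4 Db4

From F# down to Db is an augmented third; apply that to each pitch.
A#6 becomes F6
D#5 becomes Bb4
B4 becomes Gb4
C#4 becomes Ab3
B4 becomes Gb4
F#4 becomes Db4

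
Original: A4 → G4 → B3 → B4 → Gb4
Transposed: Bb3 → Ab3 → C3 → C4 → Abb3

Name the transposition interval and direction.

Take the first pair: A4 → Bb3. A to B spans 7 letter names, so the interval is some kind of seventh.
Bb3 to A4 is 11 semitones, which makes it a major seventh; the second version is lower, so the direction is down.
Checking another pair — Gb4 → Abb3 — gives the same interval.

down a major seventh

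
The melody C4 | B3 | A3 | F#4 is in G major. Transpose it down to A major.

G major to A major down is a minor seventh, so every note moves down by that interval.
C4 → D3
B3 → C#3
A3 → B2
F#4 → G#3

D3 C#3 B2 G#3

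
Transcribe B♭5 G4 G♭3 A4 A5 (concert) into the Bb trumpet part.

The Bb trumpet sounds a major second below written, so the written part must be a major second above concert — transpose each note up.
Bb5 gives C6
G4 gives A4
Gb3 gives Ab3
A4 gives B4
A5 gives B5

C6 A4 Ab3 B4 B5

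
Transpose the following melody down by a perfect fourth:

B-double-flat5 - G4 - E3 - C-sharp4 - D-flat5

Fb5 D4 B2 G#3 Ab4

Bbb5 → Fb5
G4 → D4
E3 → B2
C#4 → G#3
Db5 → Ab4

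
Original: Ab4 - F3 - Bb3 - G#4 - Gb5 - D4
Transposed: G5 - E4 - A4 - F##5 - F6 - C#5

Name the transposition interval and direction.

up a major seventh

Take the first pair: Ab4 → G5. A to G spans 7 letter names, so the interval is some kind of seventh.
Ab4 to G5 is 11 semitones, which makes it a major seventh; the second version is higher, so the direction is up.
Checking another pair — D4 → C#5 — gives the same interval.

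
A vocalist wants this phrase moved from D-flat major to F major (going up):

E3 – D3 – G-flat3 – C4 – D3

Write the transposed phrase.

G#3 F#3 Bb3 E4 F#3

From D-flat up to F is a major third; apply that to each pitch.
E3 becomes G#3
D3 becomes F#3
Gb3 becomes Bb3
C4 becomes E4
D3 becomes F#3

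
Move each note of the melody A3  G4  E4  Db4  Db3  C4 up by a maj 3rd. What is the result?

C#4 B4 G#4 F4 F3 E4

A3 up a major third is C#4.
G4: a third up reaches B, and 4 semitones makes it B4.
E4 up a major third is G#4.
A major third up from Db4 gives F4.
A major third up from Db3 gives F3.
C4 up a major third is E4.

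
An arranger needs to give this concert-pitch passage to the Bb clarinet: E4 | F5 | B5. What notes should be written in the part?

F#4 G5 C#6

Written C4 sounds as Bb3 on the Bb clarinet, so concert pitches are written a major second up.
E4 to F#4
F5 to G5
B5 to C#6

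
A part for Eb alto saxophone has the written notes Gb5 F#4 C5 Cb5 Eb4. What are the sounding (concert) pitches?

Written C4 on the Eb alto saxophone sounds as Eb3, a major sixth lower; apply that shift to every note.
Gb5 gives Bbb4
F#4 gives A3
C5 gives Eb4
Cb5 gives Ebb4
Eb4 gives Gb3

Bbb4 A3 Eb4 Ebb4 Gb3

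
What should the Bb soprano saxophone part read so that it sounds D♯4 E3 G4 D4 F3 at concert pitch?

Written C4 sounds as Bb3 on the Bb soprano saxophone, so concert pitches are written a major second up.
D#4 gives E#4
E3 gives F#3
G4 gives A4
D4 gives E4
F3 gives G3

E#4 F#3 A4 E4 G3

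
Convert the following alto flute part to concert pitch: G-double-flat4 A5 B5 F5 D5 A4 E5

Dbb4 E5 F#5 C5 A4 E4 B4

Written C4 on the alto flute sounds as G3, a perfect fourth lower; apply that shift to every note.
Gbb4 gives Dbb4
A5 gives E5
B5 gives F#5
F5 gives C5
D5 gives A4
A4 gives E4
E5 gives B4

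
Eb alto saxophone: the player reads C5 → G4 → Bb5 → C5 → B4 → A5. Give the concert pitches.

Eb4 Bb3 Db5 Eb4 D4 C5

Written C4 on the Eb alto saxophone sounds as Eb3, a major sixth lower; apply that shift to every note.
C5 to Eb4
G4 to Bb3
Bb5 to Db5
C5 to Eb4
B4 to D4
A5 to C5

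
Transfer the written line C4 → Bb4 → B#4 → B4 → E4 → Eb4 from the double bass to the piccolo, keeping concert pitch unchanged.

C2 Bb2 B#2 B2 E2 Eb2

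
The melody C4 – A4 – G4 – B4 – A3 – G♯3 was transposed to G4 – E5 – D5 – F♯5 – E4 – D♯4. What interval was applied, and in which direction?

Take the first pair: C4 → G4. C to G spans 5 letter names, so the interval is some kind of fifth.
C4 to G4 is 7 semitones, which makes it a perfect fifth; the second version is higher, so the direction is up.
Checking another pair — G#3 → D#4 — gives the same interval.

up a perfect fifth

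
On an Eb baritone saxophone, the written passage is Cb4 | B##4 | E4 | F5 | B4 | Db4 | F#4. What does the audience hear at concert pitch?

The Eb baritone saxophone sounds a major thirteenth below written, so transpose each written note down a major thirteenth.
Cb4 → Ebb2
B##4 → D##3
E4 → G2
F5 → Ab3
B4 → D3
Db4 → Fb2
F#4 → A2

Ebb2 D##3 G2 Ab3 D3 Fb2 A2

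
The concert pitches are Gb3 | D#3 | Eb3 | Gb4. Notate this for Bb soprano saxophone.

Ab3 E#3 F3 Ab4

The Bb soprano saxophone sounds a major second below written, so the written part must be a major second above concert — transpose each note up.
Gb3 becomes Ab3
D#3 becomes E#3
Eb3 becomes F3
Gb4 becomes Ab4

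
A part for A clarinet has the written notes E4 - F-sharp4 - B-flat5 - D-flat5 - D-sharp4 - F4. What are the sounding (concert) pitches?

C#4 D#4 G5 Bb4 B#3 D4

The A clarinet sounds a minor third below written, so transpose each written note down a minor third.
E4 gives C#4
F#4 gives D#4
Bb5 gives G5
Db5 gives Bb4
D#4 gives B#3
F4 gives D4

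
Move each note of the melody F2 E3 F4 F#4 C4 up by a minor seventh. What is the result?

Eb3 D4 Eb5 E5 Bb4

F2 up a minor seventh is Eb3.
E3: a seventh up reaches D, and 10 semitones makes it D4.
A minor seventh up from F4 gives Eb5.
F#4 up a minor seventh is E5.
C4 up a minor seventh is Bb4.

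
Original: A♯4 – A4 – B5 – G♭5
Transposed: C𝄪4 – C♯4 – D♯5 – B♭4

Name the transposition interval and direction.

From A#4 to C##4 is 6 letter names — a sixth of some quality.
C##4 to A#4 is 8 semitones, which makes it a minor sixth; the second version is lower, so the direction is down.
Checking another pair — Gb5 → Bb4 — gives the same interval.

down a minor sixth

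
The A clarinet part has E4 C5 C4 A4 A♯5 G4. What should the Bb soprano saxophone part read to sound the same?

D#4 B4 B3 G#4 G##5 F#4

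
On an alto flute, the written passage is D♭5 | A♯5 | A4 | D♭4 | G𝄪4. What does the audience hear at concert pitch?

Ab4 E#5 E4 Ab3 D##4

The alto flute sounds a perfect fourth below written, so transpose each written note down a perfect fourth.
Db5 gives Ab4
A#5 gives E#5
A4 gives E4
Db4 gives Ab3
G##4 gives D##4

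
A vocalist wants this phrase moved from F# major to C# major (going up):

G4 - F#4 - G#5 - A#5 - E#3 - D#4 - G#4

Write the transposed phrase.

D5 C#5 D#6 E#6 B#3 A#4 D#5

From F# up to C# is a perfect fifth; apply that to each pitch.
G4 -> D5
F#4 -> C#5
G#5 -> D#6
A#5 -> E#6
E#3 -> B#3
D#4 -> A#4
G#4 -> D#5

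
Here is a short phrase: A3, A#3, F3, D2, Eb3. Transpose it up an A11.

D#5 D##5 B4 G#3 A4

A3 up an augmented eleventh is D#5.
An augmented eleventh up from A#3 gives D##5.
F3 up an augmented eleventh is B4.
D2: an eleventh up reaches G, and 18 semitones makes it G#3.
An augmented eleventh up from Eb3 gives A4.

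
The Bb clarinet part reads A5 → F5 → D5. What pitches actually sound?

G5 Eb5 C5

Written C4 on the Bb clarinet sounds as Bb3, a major second lower; apply that shift to every note.
A5 to G5
F5 to Eb5
D5 to C5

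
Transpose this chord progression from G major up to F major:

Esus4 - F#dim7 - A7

G major up to F major is a minor seventh; each chord root moves by that interval while the quality stays the same.
Esus4: root E up a minor seventh → D, giving Dsus4.
F#dim7: root F# up a minor seventh → E, giving Edim7.
A7: root A up a minor seventh → G, giving G7.

Dsus4 Edim7 G7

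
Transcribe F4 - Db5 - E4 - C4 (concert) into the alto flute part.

The alto flute sounds a perfect fourth below written, so the written part must be a perfect fourth above concert — transpose each note up.
F4 gives Bb4
Db5 gives Gb5
E4 gives A4
C4 gives F4

Bb4 Gb5 A4 F4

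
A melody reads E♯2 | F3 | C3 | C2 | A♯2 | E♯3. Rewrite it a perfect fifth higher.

B#2 C4 G3 G2 E#3 B#3

A perfect fifth up from E#2 gives B#2.
F3 up a perfect fifth is C4.
C3: a fifth up reaches G, and 7 semitones makes it G3.
C2 up a perfect fifth is G2.
A perfect fifth up from A#2 gives E#3.
A perfect fifth up from E#3 gives B#3.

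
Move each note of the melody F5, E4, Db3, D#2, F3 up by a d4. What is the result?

F5 up a diminished fourth is Bbb5.
A diminished fourth up from E4 gives Ab4.
A diminished fourth up from Db3 gives Gbb3.
A diminished fourth up from D#2 gives G2.
F3: a fourth up reaches B, and 4 semitones makes it Bbb3.

Bbb5 Ab4 Gbb3 G2 Bbb3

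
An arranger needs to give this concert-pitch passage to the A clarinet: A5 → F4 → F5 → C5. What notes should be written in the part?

C6 Ab4 Ab5 Eb5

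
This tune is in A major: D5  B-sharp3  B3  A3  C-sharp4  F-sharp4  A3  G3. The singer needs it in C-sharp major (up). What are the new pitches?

F#5 D##4 D#4 C#4 E#4 A#4 C#4 B3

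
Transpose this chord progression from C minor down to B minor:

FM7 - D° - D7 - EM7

EM7 C#° C#7 D#M7

C minor down to B minor is a minor second; each chord root moves by that interval while the quality stays the same.
FM7: root F down a minor second → E, giving EM7.
D°: root D down a minor second → C#, giving C#°.
D7: root D down a minor second → C#, giving C#7.
EM7: root E down a minor second → D#, giving D#M7.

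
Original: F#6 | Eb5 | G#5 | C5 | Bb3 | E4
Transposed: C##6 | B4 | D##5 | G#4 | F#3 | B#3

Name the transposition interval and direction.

down a diminished fourth

Take the first pair: F#6 → C##6. F to C spans 4 letter names, so the interval is some kind of fourth.
C##6 to F#6 is 4 semitones, which makes it a diminished fourth; the second version is lower, so the direction is down.
Checking another pair — E4 → B#3 — gives the same interval.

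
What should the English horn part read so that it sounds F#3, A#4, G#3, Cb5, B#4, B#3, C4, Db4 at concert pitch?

C#4 E#5 D#4 Gb5 F##5 F##4 G4 Ab4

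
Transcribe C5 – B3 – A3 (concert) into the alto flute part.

F5 E4 D4

Written C4 sounds as G3 on the alto flute, so concert pitches are written a perfect fourth up.
C5 → F5
B3 → E4
A3 → D4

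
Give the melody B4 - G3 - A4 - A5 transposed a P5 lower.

B4 becomes E4
G3 becomes C3
A4 becomes D4
A5 becomes D5

E4 C3 D4 D5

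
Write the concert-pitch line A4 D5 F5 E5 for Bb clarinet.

B4 E5 G5 F#5

The Bb clarinet sounds a major second below written, so the written part must be a major second above concert — transpose each note up.
A4 -> B4
D5 -> E5
F5 -> G5
E5 -> F#5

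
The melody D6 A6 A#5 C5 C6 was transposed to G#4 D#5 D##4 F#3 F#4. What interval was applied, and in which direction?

From D6 to G#4 is 12 letter names — a twelfth of some quality.
G#4 to D6 is 18 semitones, which makes it a diminished twelfth; the second version is lower, so the direction is down.
Checking another pair — C6 → F#4 — gives the same interval.

down a diminished twelfth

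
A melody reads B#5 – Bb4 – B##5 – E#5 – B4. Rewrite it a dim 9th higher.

B#5 -> C7
Bb4 -> Cbb6
B##5 -> C#7
E#5 -> F6
B4 -> Cb6

C7 Cbb6 C#7 F6 Cb6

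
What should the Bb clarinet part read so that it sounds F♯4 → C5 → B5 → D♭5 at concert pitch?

G#4 D5 C#6 Eb5

Written C4 sounds as Bb3 on the Bb clarinet, so concert pitches are written a major second up.
F#4 to G#4
C5 to D5
B5 to C#6
Db5 to Eb5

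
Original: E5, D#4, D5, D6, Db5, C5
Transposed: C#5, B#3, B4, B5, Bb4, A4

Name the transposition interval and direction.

down a minor third

From E5 to C#5 is 3 letter names — a third of some quality.
C#5 to E5 is 3 semitones, which makes it a minor third; the second version is lower, so the direction is down.
Checking another pair — C5 → A4 — gives the same interval.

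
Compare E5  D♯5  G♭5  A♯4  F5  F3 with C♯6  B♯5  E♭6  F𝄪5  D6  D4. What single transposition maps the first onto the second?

up a major sixth

From E5 to C#6 is 6 letter names — a sixth of some quality.
E5 to C#6 is 9 semitones, which makes it a major sixth; the second version is higher, so the direction is up.
Checking another pair — F3 → D4 — gives the same interval.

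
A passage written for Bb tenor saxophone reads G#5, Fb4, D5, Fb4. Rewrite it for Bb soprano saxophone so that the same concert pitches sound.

G#4 Fb3 D4 Fb3

First find concert pitch: the Bb tenor saxophone sounds a major ninth below written, so G#5 Fb4 D5 Fb4 sounds F#4 Ebb3 C4 Ebb3.
Then write for Bb soprano saxophone: it sounds a major second below written, so the part must be a major second above concert.
F#4 → G#4
Ebb3 → Fb3
C4 → D4
Ebb3 → Fb3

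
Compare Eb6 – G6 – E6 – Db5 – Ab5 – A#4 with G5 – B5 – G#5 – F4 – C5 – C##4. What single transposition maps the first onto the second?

down a minor sixth

Take the first pair: Eb6 → G5. E to G spans 6 letter names, so the interval is some kind of sixth.
G5 to Eb6 is 8 semitones, which makes it a minor sixth; the second version is lower, so the direction is down.
Checking another pair — A#4 → C##4 — gives the same interval.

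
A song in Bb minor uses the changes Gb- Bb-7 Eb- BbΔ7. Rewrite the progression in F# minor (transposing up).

D- F#-7 B- F#Δ7

Bb minor up to F# minor is an augmented fifth; each chord root moves by that interval while the quality stays the same.
Gb-: root Gb up an augmented fifth → D, giving D-.
Bb-7: root Bb up an augmented fifth → F#, giving F#-7.
Eb-: root Eb up an augmented fifth → B, giving B-.
BbΔ7: root Bb up an augmented fifth → F#, giving F#Δ7.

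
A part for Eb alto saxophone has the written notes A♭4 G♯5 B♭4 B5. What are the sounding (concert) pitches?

The Eb alto saxophone sounds a major sixth below written, so transpose each written note down a major sixth.
Ab4 → Cb4
G#5 → B4
Bb4 → Db4
B5 → D5

Cb4 B4 Db4 D5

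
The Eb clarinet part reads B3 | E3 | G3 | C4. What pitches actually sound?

D4 G3 Bb3 Eb4

Written C4 on the Eb clarinet sounds as Eb4, a minor third higher; apply that shift to every note.
B3 becomes D4
E3 becomes G3
G3 becomes Bb3
C4 becomes Eb4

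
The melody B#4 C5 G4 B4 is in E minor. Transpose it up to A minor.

From E up to A is a perfect fourth; apply that to each pitch.
B#4 becomes E#5
C5 becomes F5
G4 becomes C5
B4 becomes E5

E#5 F5 C5 E5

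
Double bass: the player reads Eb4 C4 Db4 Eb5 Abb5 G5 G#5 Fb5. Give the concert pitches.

The double bass sounds a perfect octave below written, so transpose each written note down a perfect octave.
Eb4 -> Eb3
C4 -> C3
Db4 -> Db3
Eb5 -> Eb4
Abb5 -> Abb4
G5 -> G4
G#5 -> G#4
Fb5 -> Fb4

Eb3 C3 Db3 Eb4 Abb4 G4 G#4 Fb4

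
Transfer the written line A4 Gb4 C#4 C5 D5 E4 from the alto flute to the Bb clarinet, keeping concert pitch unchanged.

F#4 Eb4 A#3 A4 B4 C#4

First find concert pitch: the alto flute sounds a perfect fourth below written, so A4 Gb4 C#4 C5 D5 E4 sounds E4 Db4 G#3 G4 A4 B3.
Then write for Bb clarinet: it sounds a major second below written, so the part must be a major second above concert.
E4 → F#4
Db4 → Eb4
G#3 → A#3
G4 → A4
A4 → B4
B3 → C#4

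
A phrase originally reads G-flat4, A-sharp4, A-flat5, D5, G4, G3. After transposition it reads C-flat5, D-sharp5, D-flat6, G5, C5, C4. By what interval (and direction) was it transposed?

up a perfect fourth

Take the first pair: Gb4 → Cb5. G to C spans 4 letter names, so the interval is some kind of fourth.
Gb4 to Cb5 is 5 semitones, which makes it a perfect fourth; the second version is higher, so the direction is up.
Checking another pair — G3 → C4 — gives the same interval.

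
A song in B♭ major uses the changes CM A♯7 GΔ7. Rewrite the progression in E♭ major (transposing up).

B♭ major up to E♭ major is a perfect fourth; each chord root moves by that interval while the quality stays the same.
CM: root C up a perfect fourth → F, giving FM.
A♯7: root A♯ up a perfect fourth → D#, giving D#7.
GΔ7: root G up a perfect fourth → C, giving CΔ7.

FM D#7 CΔ7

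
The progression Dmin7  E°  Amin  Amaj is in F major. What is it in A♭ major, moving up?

Fmin7 G° Cmin Cmaj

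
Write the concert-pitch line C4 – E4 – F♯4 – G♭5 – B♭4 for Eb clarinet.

A3 C#4 D#4 Eb5 G4

Written C4 sounds as Eb4 on the Eb clarinet, so concert pitches are written a minor third down.
C4 to A3
E4 to C#4
F#4 to D#4
Gb5 to Eb5
Bb4 to G4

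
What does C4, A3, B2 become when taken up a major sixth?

A4 F#4 G#3

C4 -> A4
A3 -> F#4
B2 -> G#3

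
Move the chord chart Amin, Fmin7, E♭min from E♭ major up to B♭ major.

E♭ major up to B♭ major is a perfect fifth; each chord root moves by that interval while the quality stays the same.
Amin: root A up a perfect fifth → E, giving Emin.
Fmin7: root F up a perfect fifth → C, giving Cmin7.
E♭min: root E♭ up a perfect fifth → Bb, giving Bbmin.

Emin Cmin7 Bbmin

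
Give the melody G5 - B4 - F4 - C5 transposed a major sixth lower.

Bb4 D4 Ab3 Eb4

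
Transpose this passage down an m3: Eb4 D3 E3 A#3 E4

C4 B2 C#3 F##3 C#4

Eb4 → C4
D3 → B2
E3 → C#3
A#3 → F##3
E4 → C#4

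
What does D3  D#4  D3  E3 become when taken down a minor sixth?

D3 -> F#2
D#4 -> F##3
D3 -> F#2
E3 -> G#2

F#2 F##3 F#2 G#2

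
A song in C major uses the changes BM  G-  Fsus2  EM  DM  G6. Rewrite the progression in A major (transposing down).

G#M E- Dsus2 C#M BM E6

C major down to A major is a minor third; each chord root moves by that interval while the quality stays the same.
BM: root B down a minor third → G#, giving G#M.
G-: root G down a minor third → E, giving E-.
Fsus2: root F down a minor third → D, giving Dsus2.
EM: root E down a minor third → C#, giving C#M.
DM: root D down a minor third → B, giving BM.
G6: root G down a minor third → E, giving E6.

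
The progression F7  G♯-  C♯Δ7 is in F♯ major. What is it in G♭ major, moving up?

Gbb7 Ab- DbΔ7

F♯ major up to G♭ major is a diminished second; each chord root moves by that interval while the quality stays the same.
F7: root F up a diminished second → Gbb, giving Gbb7.
G♯-: root G♯ up a diminished second → Ab, giving Ab-.
C♯Δ7: root C♯ up a diminished second → Db, giving DbΔ7.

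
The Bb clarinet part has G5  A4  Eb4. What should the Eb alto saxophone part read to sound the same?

D6 E5 Bb4

First find concert pitch: the Bb clarinet sounds a major second below written, so G5 A4 Eb4 sounds F5 G4 Db4.
Then write for Eb alto saxophone: it sounds a major sixth below written, so the part must be a major sixth above concert.
F5 → D6
G4 → E5
Db4 → Bb4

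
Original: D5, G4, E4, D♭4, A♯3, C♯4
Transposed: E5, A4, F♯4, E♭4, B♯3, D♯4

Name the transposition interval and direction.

Take the first pair: D5 → E5. D to E spans 2 letter names, so the interval is some kind of second.
D5 to E5 is 2 semitones, which makes it a major second; the second version is higher, so the direction is up.
Checking another pair — C#4 → D#4 — gives the same interval.

up a major second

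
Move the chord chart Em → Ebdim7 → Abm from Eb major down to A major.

A#m Adim7 Dm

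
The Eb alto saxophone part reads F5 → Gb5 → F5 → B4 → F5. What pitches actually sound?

Ab4 Bbb4 Ab4 D4 Ab4

Written C4 on the Eb alto saxophone sounds as Eb3, a major sixth lower; apply that shift to every note.
F5 -> Ab4
Gb5 -> Bbb4
F5 -> Ab4
B4 -> D4
F5 -> Ab4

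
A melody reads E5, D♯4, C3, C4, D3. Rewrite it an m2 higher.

F5 E4 Db3 Db4 Eb3

E5: a second up reaches F, and 1 semitone makes it F5.
A minor second up from D#4 gives E4.
C3: a second up reaches D, and 1 semitone makes it Db3.
C4 up a minor second is Db4.
D3: a second up reaches E, and 1 semitone makes it Eb3.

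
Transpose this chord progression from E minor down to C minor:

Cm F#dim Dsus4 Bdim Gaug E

Abm Ddim Bbsus4 Gdim Ebaug C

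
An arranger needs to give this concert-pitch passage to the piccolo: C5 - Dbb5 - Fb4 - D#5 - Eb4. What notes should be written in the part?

C4 Dbb4 Fb3 D#4 Eb3

Written C4 sounds as C5 on the piccolo, so concert pitches are written a perfect octave down.
C5 becomes C4
Dbb5 becomes Dbb4
Fb4 becomes Fb3
D#5 becomes D#4
Eb4 becomes Eb3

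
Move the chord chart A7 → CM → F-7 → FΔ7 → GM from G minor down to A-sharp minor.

B#7 D#M G#-7 G#Δ7 A#M

G minor down to A-sharp minor is a diminished seventh; each chord root moves by that interval while the quality stays the same.
A7: root A down a diminished seventh → B#, giving B#7.
CM: root C down a diminished seventh → D#, giving D#M.
F-7: root F down a diminished seventh → G#, giving G#-7.
FΔ7: root F down a diminished seventh → G#, giving G#Δ7.
GM: root G down a diminished seventh → A#, giving A#M.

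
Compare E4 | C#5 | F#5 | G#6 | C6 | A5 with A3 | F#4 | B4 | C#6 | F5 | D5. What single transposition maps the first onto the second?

Take the first pair: E4 → A3. E to A spans 5 letter names, so the interval is some kind of fifth.
A3 to E4 is 7 semitones, which makes it a perfect fifth; the second version is lower, so the direction is down.
Checking another pair — A5 → D5 — gives the same interval.

down a perfect fifth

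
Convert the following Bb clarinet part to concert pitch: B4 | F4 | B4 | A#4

Written C4 on the Bb clarinet sounds as Bb3, a major second lower; apply that shift to every note.
B4 gives A4
F4 gives Eb4
B4 gives A4
A#4 gives G#4

A4 Eb4 A4 G#4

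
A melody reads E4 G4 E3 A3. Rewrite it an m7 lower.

F#3 A3 F#2 B2

E4 becomes F#3
G4 becomes A3
E3 becomes F#2
A3 becomes B2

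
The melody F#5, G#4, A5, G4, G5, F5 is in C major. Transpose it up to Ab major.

D6 E5 F6 Eb5 Eb6 Db6

From C up to Ab is a minor sixth; apply that to each pitch.
F#5 → D6
G#4 → E5
A5 → F6
G4 → Eb5
G5 → Eb6
F5 → Db6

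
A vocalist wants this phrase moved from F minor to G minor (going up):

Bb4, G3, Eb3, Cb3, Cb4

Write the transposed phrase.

C5 A3 F3 Db3 Db4

F minor to G minor up is a major second, so every note moves up by that interval.
Bb4 becomes C5
G3 becomes A3
Eb3 becomes F3
Cb3 becomes Db3
Cb4 becomes Db4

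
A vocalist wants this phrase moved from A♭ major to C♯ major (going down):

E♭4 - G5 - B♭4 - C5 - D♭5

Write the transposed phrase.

From A♭ down to C♯ is a diminished sixth; apply that to each pitch.
Eb4 -> G#3
G5 -> B#4
Bb4 -> D#4
C5 -> E#4
Db5 -> F#4

G#3 B#4 D#4 E#4 F#4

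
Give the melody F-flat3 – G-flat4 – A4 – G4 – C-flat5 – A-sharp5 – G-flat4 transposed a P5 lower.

Bbb2 Cb4 D4 C4 Fb4 D#5 Cb4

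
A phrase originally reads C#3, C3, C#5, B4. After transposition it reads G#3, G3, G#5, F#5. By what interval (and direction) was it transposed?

up a perfect fifth

Take the first pair: C#3 → G#3. C to G spans 5 letter names, so the interval is some kind of fifth.
C#3 to G#3 is 7 semitones, which makes it a perfect fifth; the second version is higher, so the direction is up.
Checking another pair — B4 → F#5 — gives the same interval.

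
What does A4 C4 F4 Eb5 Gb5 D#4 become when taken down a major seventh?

Bb3 Db3 Gb3 Fb4 Abb4 E3

A4 gives Bb3
C4 gives Db3
F4 gives Gb3
Eb5 gives Fb4
Gb5 gives Abb4
D#4 gives E3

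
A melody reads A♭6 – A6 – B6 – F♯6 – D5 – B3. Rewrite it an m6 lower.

C6 C#6 D#6 A#5 F#4 D#3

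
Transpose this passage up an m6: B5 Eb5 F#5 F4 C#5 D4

G6 Cb6 D6 Db5 A5 Bb4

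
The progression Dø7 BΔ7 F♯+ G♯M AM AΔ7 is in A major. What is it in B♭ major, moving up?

Ebø7 CΔ7 G+ AM BbM BbΔ7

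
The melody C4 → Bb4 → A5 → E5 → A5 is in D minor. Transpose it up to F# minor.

From D up to F# is a major third; apply that to each pitch.
C4 becomes E4
Bb4 becomes D5
A5 becomes C#6
E5 becomes G#5
A5 becomes C#6

E4 D5 C#6 G#5 C#6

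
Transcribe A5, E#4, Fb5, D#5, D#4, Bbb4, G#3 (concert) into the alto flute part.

D6 A#4 Bbb5 G#5 G#4 Ebb5 C#4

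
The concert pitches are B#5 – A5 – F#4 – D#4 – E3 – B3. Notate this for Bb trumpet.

C##6 B5 G#4 E#4 F#3 C#4

Written C4 sounds as Bb3 on the Bb trumpet, so concert pitches are written a major second up.
B#5 -> C##6
A5 -> B5
F#4 -> G#4
D#4 -> E#4
E3 -> F#3
B3 -> C#4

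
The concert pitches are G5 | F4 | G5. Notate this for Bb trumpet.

A5 G4 A5

The Bb trumpet sounds a major second below written, so the written part must be a major second above concert — transpose each note up.
G5 -> A5
F4 -> G4
G5 -> A5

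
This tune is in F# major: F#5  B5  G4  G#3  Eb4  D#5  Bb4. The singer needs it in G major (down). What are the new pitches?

G4 C5 Ab3 A2 Fb3 E4 Cb4

From F# down to G is a major seventh; apply that to each pitch.
F#5 becomes G4
B5 becomes C5
G4 becomes Ab3
G#3 becomes A2
Eb4 becomes Fb3
D#5 becomes E4
Bb4 becomes Cb4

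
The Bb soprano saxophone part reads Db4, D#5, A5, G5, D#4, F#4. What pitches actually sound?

Written C4 on the Bb soprano saxophone sounds as Bb3, a major second lower; apply that shift to every note.
Db4 → Cb4
D#5 → C#5
A5 → G5
G5 → F5
D#4 → C#4
F#4 → E4

Cb4 C#5 G5 F5 C#4 E4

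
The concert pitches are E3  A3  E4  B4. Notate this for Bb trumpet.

F#3 B3 F#4 C#5

The Bb trumpet sounds a major second below written, so the written part must be a major second above concert — transpose each note up.
E3 → F#3
A3 → B3
E4 → F#4
B4 → C#5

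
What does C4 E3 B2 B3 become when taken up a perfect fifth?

G4 B3 F#3 F#4

C4: a fifth up reaches G, and 7 semitones makes it G4.
A perfect fifth up from E3 gives B3.
B2: a fifth up reaches F, and 7 semitones makes it F#3.
B3: a fifth up reaches F, and 7 semitones makes it F#4.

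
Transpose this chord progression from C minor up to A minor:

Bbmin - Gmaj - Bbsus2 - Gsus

Gmin Emaj Gsus2 Esus

C minor up to A minor is a major sixth; each chord root moves by that interval while the quality stays the same.
Bbmin: root Bb up a major sixth → G, giving Gmin.
Gmaj: root G up a major sixth → E, giving Emaj.
Bbsus2: root Bb up a major sixth → G, giving Gsus2.
Gsus: root G up a major sixth → E, giving Esus.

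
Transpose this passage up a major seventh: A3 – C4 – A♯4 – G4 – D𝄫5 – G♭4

G#4 B4 G##5 F#5 Cb6 F5

A3 to G#4
C4 to B4
A#4 to G##5
G4 to F#5
Dbb5 to Cb6
Gb4 to F5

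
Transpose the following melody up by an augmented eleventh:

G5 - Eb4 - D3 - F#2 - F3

C#7 A5 G#4 B#3 B4

G5: an eleventh up reaches C, and 18 semitones makes it C#7.
An augmented eleventh up from Eb4 gives A5.
D3: an eleventh up reaches G, and 18 semitones makes it G#4.
F#2: an eleventh up reaches B, and 18 semitones makes it B#3.
F3: an eleventh up reaches B, and 18 semitones makes it B4.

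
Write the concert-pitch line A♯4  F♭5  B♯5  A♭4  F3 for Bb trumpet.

The Bb trumpet sounds a major second below written, so the written part must be a major second above concert — transpose each note up.
A#4 → B#4
Fb5 → Gb5
B#5 → C##6
Ab4 → Bb4
F3 → G3

B#4 Gb5 C##6 Bb4 G3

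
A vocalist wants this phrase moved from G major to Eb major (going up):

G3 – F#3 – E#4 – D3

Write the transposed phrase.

From G up to Eb is a minor sixth; apply that to each pitch.
G3 to Eb4
F#3 to D4
E#4 to C#5
D3 to Bb3

Eb4 D4 C#5 Bb3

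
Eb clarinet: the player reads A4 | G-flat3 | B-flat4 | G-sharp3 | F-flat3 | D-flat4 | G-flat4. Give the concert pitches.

The Eb clarinet sounds a minor third above written, so transpose each written note up a minor third.
A4 → C5
Gb3 → Bbb3
Bb4 → Db5
G#3 → B3
Fb3 → Abb3
Db4 → Fb4
Gb4 → Bbb4

C5 Bbb3 Db5 B3 Abb3 Fb4 Bbb4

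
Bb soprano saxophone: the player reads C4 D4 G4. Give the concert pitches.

Bb3 C4 F4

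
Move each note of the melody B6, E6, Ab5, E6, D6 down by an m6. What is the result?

D#6 G#5 C5 G#5 F#5

B6 down a minor sixth is D#6.
E6: a sixth down reaches G, and 8 semitones makes it G#5.
Ab5: a sixth down reaches C, and 8 semitones makes it C5.
A minor sixth down from E6 gives G#5.
A minor sixth down from D6 gives F#5.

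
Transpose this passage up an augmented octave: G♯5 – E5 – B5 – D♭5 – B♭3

G#5 up an augmented octave is G##6.
E5 up an augmented octave is E#6.
B5 up an augmented octave is B#6.
Db5: an octave up reaches D, and 13 semitones makes it D6.
Bb3 up an augmented octave is B4.

G##6 E#6 B#6 D6 B4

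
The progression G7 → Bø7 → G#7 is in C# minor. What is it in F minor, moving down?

C# minor down to F minor is an augmented fifth; each chord root moves by that interval while the quality stays the same.
G7: root G down an augmented fifth → Cb, giving Cb7.
Bø7: root B down an augmented fifth → Eb, giving Ebø7.
G#7: root G# down an augmented fifth → C, giving C7.

Cb7 Ebø7 C7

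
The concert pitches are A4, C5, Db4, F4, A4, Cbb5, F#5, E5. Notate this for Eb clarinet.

F#4 A4 Bb3 D4 F#4 Abb4 D#5 C#5

Written C4 sounds as Eb4 on the Eb clarinet, so concert pitches are written a minor third down.
A4 to F#4
C5 to A4
Db4 to Bb3
F4 to D4
A4 to F#4
Cbb5 to Abb4
F#5 to D#5
E5 to C#5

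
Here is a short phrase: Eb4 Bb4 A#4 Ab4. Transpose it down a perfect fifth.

Ab3 Eb4 D#4 Db4

Eb4 becomes Ab3
Bb4 becomes Eb4
A#4 becomes D#4
Ab4 becomes Db4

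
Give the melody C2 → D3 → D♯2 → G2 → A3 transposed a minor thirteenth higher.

C2 up a minor thirteenth is Ab3.
D3: a thirteenth up reaches B, and 20 semitones makes it Bb4.
D#2: a thirteenth up reaches B, and 20 semitones makes it B3.
G2: a thirteenth up reaches E, and 20 semitones makes it Eb4.
A3 up a minor thirteenth is F5.

Ab3 Bb4 B3 Eb4 F5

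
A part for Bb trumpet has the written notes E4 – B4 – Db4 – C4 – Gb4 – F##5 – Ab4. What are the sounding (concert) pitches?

D4 A4 Cb4 Bb3 Fb4 E#5 Gb4

Written C4 on the Bb trumpet sounds as Bb3, a major second lower; apply that shift to every note.
E4 -> D4
B4 -> A4
Db4 -> Cb4
C4 -> Bb3
Gb4 -> Fb4
F##5 -> E#5
Ab4 -> Gb4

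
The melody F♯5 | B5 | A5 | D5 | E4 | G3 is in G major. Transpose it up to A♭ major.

From G up to A♭ is a minor second; apply that to each pitch.
F#5 to G5
B5 to C6
A5 to Bb5
D5 to Eb5
E4 to F4
G3 to Ab3

G5 C6 Bb5 Eb5 F4 Ab3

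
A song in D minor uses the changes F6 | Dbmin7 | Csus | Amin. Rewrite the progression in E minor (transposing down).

G6 Ebmin7 Dsus Bmin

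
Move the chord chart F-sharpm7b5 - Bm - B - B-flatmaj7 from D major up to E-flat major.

Gm7b5 Cm C Cbmaj7

D major up to E-flat major is a minor second; each chord root moves by that interval while the quality stays the same.
F-sharpm7b5: root F-sharp up a minor second → G, giving Gm7b5.
Bm: root B up a minor second → C, giving Cm.
B: root B up a minor second → C, giving C.
B-flatmaj7: root B-flat up a minor second → Cb, giving Cbmaj7.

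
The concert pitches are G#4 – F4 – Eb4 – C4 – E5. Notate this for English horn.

The English horn sounds a perfect fifth below written, so the written part must be a perfect fifth above concert — transpose each note up.
G#4 -> D#5
F4 -> C5
Eb4 -> Bb4
C4 -> G4
E5 -> B5

D#5 C5 Bb4 G4 B5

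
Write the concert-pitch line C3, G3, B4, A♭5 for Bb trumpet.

D3 A3 C#5 Bb5

Written C4 sounds as Bb3 on the Bb trumpet, so concert pitches are written a major second up.
C3 becomes D3
G3 becomes A3
B4 becomes C#5
Ab5 becomes Bb5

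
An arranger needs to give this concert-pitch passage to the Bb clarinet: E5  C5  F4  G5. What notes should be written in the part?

F#5 D5 G4 A5

Written C4 sounds as Bb3 on the Bb clarinet, so concert pitches are written a major second up.
E5 → F#5
C5 → D5
F4 → G4
G5 → A5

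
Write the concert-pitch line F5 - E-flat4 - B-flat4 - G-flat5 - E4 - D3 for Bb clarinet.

Written C4 sounds as Bb3 on the Bb clarinet, so concert pitches are written a major second up.
F5 to G5
Eb4 to F4
Bb4 to C5
Gb5 to Ab5
E4 to F#4
D3 to E3

G5 F4 C5 Ab5 F#4 E3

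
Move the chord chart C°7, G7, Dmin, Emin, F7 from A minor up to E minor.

A minor up to E minor is a perfect fifth; each chord root moves by that interval while the quality stays the same.
C°7: root C up a perfect fifth → G, giving G°7.
G7: root G up a perfect fifth → D, giving D7.
Dmin: root D up a perfect fifth → A, giving Amin.
Emin: root E up a perfect fifth → B, giving Bmin.
F7: root F up a perfect fifth → C, giving C7.

G°7 D7 Amin Bmin C7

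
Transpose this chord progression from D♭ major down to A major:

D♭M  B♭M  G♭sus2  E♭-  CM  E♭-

D♭ major down to A major is a diminished fourth; each chord root moves by that interval while the quality stays the same.
D♭M: root D♭ down a diminished fourth → A, giving AM.
B♭M: root B♭ down a diminished fourth → F#, giving F#M.
G♭sus2: root G♭ down a diminished fourth → D, giving Dsus2.
E♭-: root E♭ down a diminished fourth → B, giving B-.
CM: root C down a diminished fourth → G#, giving G#M.
E♭-: root E♭ down a diminished fourth → B, giving B-.

AM F#M Dsus2 B- G#M B-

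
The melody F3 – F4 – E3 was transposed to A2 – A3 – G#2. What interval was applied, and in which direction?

down a minor sixth

Take the first pair: F3 → A2. F to A spans 6 letter names, so the interval is some kind of sixth.
A2 to F3 is 8 semitones, which makes it a minor sixth; the second version is lower, so the direction is down.
Checking another pair — E3 → G#2 — gives the same interval.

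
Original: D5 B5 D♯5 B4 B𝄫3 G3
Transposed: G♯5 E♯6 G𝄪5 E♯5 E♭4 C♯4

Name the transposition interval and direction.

up an augmented fourth

From D5 to G#5 is 4 letter names — a fourth of some quality.
D5 to G#5 is 6 semitones, which makes it an augmented fourth; the second version is higher, so the direction is up.
Checking another pair — G3 → C#4 — gives the same interval.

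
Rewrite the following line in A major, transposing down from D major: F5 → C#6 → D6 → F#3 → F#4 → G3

D major to A major down is a perfect fourth, so every note moves down by that interval.
F5 becomes C5
C#6 becomes G#5
D6 becomes A5
F#3 becomes C#3
F#4 becomes C#4
G3 becomes D3

C5 G#5 A5 C#3 C#4 D3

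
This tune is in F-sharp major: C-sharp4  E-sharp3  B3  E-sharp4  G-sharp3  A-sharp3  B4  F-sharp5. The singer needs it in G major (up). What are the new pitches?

D4 F#3 C4 F#4 A3 B3 C5 G5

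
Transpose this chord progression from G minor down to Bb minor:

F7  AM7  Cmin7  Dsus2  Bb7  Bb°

Ab7 CM7 Ebmin7 Fsus2 Db7 Db°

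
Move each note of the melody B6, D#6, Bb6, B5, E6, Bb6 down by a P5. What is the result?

A perfect fifth down from B6 gives E6.
A perfect fifth down from D#6 gives G#5.
A perfect fifth down from Bb6 gives Eb6.
B5: a fifth down reaches E, and 7 semitones makes it E5.
A perfect fifth down from E6 gives A5.
Bb6: a fifth down reaches E, and 7 semitones makes it Eb6.

E6 G#5 Eb6 E5 A5 Eb6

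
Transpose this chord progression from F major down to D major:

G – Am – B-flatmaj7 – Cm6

F major down to D major is a minor third; each chord root moves by that interval while the quality stays the same.
G: root G down a minor third → E, giving E.
Am: root A down a minor third → F#, giving F#m.
B-flatmaj7: root B-flat down a minor third → G, giving Gmaj7.
Cm6: root C down a minor third → A, giving Am6.

E F#m Gmaj7 Am6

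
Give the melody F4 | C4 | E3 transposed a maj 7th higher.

F4 → E5
C4 → B4
E3 → D#4

E5 B4 D#4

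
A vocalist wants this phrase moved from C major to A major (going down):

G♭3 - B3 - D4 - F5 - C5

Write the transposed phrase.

From C down to A is a minor third; apply that to each pitch.
Gb3 -> Eb3
B3 -> G#3
D4 -> B3
F5 -> D5
C5 -> A4

Eb3 G#3 B3 D5 A4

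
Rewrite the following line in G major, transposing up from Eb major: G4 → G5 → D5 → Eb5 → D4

From Eb up to G is a major third; apply that to each pitch.
G4 gives B4
G5 gives B5
D5 gives F#5
Eb5 gives G5
D4 gives F#4

B4 B5 F#5 G5 F#4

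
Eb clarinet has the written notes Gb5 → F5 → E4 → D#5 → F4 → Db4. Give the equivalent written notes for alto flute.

Ebb6 Db6 C5 B5 Db5 Bbb4

First find concert pitch: the Eb clarinet sounds a minor third above written, so Gb5 F5 E4 D#5 F4 Db4 sounds Bbb5 Ab5 G4 F#5 Ab4 Fb4.
Then write for alto flute: it sounds a perfect fourth below written, so the part must be a perfect fourth above concert.
Bbb5 → Ebb6
Ab5 → Db6
G4 → C5
F#5 → B5
Ab4 → Db5
Fb4 → Bbb4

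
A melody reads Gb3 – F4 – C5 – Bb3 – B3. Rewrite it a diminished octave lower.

Gb3 becomes G2
F4 becomes F#3
C5 becomes C#4
Bb3 becomes B2
B3 becomes B#2

G2 F#3 C#4 B2 B#2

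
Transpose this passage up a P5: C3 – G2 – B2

G3 D3 F#3

C3 up a perfect fifth is G3.
G2 up a perfect fifth is D3.
B2: a fifth up reaches F, and 7 semitones makes it F#3.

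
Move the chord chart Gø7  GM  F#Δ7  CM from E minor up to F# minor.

E minor up to F# minor is a major second; each chord root moves by that interval while the quality stays the same.
Gø7: root G up a major second → A, giving Aø7.
GM: root G up a major second → A, giving AM.
F#Δ7: root F# up a major second → G#, giving G#Δ7.
CM: root C up a major second → D, giving DM.

Aø7 AM G#Δ7 DM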